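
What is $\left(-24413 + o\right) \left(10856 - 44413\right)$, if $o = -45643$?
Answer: $2350869192$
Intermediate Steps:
$\left(-24413 + o\right) \left(10856 - 44413\right) = \left(-24413 - 45643\right) \left(10856 - 44413\right) = \left(-70056\right) \left(-33557\right) = 2350869192$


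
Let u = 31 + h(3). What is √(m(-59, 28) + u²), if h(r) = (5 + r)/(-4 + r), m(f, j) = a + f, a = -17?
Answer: √453 ≈ 21.284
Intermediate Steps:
m(f, j) = -17 + f
h(r) = (5 + r)/(-4 + r)
u = 23 (u = 31 + (5 + 3)/(-4 + 3) = 31 + 8/(-1) = 31 - 1*8 = 31 - 8 = 23)
√(m(-59, 28) + u²) = √((-17 - 59) + 23²) = √(-76 + 529) = √453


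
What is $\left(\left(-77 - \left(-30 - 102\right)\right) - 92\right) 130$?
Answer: $-4810$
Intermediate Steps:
$\left(\left(-77 - \left(-30 - 102\right)\right) - 92\right) 130 = \left(\left(-77 - -132\right) - 92\right) 130 = \left(\left(-77 + 132\right) - 92\right) 130 = \left(55 - 92\right) 130 = \left(-37\right) 130 = -4810$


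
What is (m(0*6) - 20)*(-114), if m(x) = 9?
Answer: 1254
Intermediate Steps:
(m(0*6) - 20)*(-114) = (9 - 20)*(-114) = -11*(-114) = 1254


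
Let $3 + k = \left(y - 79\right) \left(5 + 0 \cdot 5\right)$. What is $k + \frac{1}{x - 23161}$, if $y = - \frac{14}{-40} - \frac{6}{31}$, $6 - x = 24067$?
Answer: $- \frac{1162959867}{2927764} \approx -397.22$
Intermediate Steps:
$x = -24061$ ($x = 6 - 24067 = -24061$)
$y = \frac{97}{620}$ ($y = \left(-14\right) \left(- \frac{1}{40}\right) - \frac{6}{31} = \frac{7}{20} - \frac{6}{31} = \frac{97}{620} \approx 0.15645$)
$k = - \frac{49255}{124}$ ($k = -3 + \left(\frac{97}{620} - 79\right) \left(5 + 0 \cdot 5\right) = -3 - \frac{48883 \left(5 + 0\right)}{620} = -3 - \frac{48883}{124} = - \frac{49255}{124} \approx -397.22$)
$k + \frac{1}{x - 23161} = - \frac{49255}{124} + \frac{1}{-24061 - 23161} = - \frac{49255}{124} + \frac{1}{-47222} = - \frac{49255}{124} - \frac{1}{47222} = - \frac{1162959867}{2927764}$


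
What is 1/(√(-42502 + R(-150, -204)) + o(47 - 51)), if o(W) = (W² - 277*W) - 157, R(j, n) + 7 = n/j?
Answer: 24175/24439916 - 5*I*√1062691/24439916 ≈ 0.00098916 - 0.0002109*I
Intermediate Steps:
R(j, n) = -7 + n/j
o(W) = -157 + W² - 277*W
1/(√(-42502 + R(-150, -204)) + o(47 - 51)) = 1/(√(-42502 + (-7 - 204/(-150))) + (-157 + (47 - 51)² - 277*(47 - 51))) = 1/(√(-42502 + (-7 - 204*(-1/150))) + (-157 + (-4)² - 277*(-4))) = 1/(√(-42502 + (-7 + 34/25)) + (-157 + 16 + 1108)) = 1/(√(-42502 - 141/25) + 967) = 1/(√(-1062691/25) + 967) = 1/(I*√1062691/5 + 967) = 1/(967 + I*√1062691/5)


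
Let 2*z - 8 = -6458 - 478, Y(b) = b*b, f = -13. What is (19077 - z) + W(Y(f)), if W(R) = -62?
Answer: 22479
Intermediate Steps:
Y(b) = b²
z = -3464 (z = 4 + (-6458 - 478)/2 = 4 + (½)*(-6936) = 4 - 3468 = -3464)
(19077 - z) + W(Y(f)) = (19077 - 1*(-3464)) - 62 = (19077 + 3464) - 62 = 22541 - 62 = 22479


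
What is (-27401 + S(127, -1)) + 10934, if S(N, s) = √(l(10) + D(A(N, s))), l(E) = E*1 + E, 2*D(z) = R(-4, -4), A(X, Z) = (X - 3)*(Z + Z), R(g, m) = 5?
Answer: -16467 + 3*√10/2 ≈ -16462.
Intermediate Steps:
A(X, Z) = 2*Z*(-3 + X) (A(X, Z) = (-3 + X)*(2*Z) = 2*Z*(-3 + X))
D(z) = 5/2 (D(z) = (½)*5 = 5/2)
l(E) = 2*E (l(E) = E + E = 2*E)
S(N, s) = 3*√10/2 (S(N, s) = √(2*10 + 5/2) = √(20 + 5/2) = √(45/2) = 3*√10/2)
(-27401 + S(127, -1)) + 10934 = (-27401 + 3*√10/2) + 10934 = -16467 + 3*√10/2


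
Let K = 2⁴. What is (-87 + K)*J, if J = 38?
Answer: -2698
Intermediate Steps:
K = 16
(-87 + K)*J = (-87 + 16)*38 = -71*38 = -2698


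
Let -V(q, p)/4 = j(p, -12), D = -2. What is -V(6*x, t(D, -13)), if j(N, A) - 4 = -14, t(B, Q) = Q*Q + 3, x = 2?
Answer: -40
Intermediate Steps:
t(B, Q) = 3 + Q² (t(B, Q) = Q² + 3 = 3 + Q²)
j(N, A) = -10 (j(N, A) = 4 - 14 = -10)
V(q, p) = 40 (V(q, p) = -4*(-10) = 40)
-V(6*x, t(D, -13)) = -1*40 = -40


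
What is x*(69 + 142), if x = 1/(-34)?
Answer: -211/34 ≈ -6.2059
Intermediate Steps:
x = -1/34 ≈ -0.029412
x*(69 + 142) = -(69 + 142)/34 = -1/34*211 = -211/34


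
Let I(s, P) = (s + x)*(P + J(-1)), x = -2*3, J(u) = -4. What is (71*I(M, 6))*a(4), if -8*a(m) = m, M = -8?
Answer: 994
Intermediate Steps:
x = -6
a(m) = -m/8
I(s, P) = (-6 + s)*(-4 + P) (I(s, P) = (s - 6)*(P - 4) = (-6 + s)*(-4 + P))
(71*I(M, 6))*a(4) = (71*(24 - 6*6 - 4*(-8) + 6*(-8)))*(-⅛*4) = (71*(24 - 36 + 32 - 48))*(-½) = (71*(-28))*(-½) = -1988*(-½) = 994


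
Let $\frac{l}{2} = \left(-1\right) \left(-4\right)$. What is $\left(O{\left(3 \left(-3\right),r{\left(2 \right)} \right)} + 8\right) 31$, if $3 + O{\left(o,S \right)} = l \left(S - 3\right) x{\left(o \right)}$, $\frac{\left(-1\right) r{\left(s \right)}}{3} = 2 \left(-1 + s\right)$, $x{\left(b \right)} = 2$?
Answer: $-4309$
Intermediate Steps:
$l = 8$ ($l = 2 \left(\left(-1\right) \left(-4\right)\right) = 2 \cdot 4 = 8$)
$r{\left(s \right)} = 6 - 6 s$ ($r{\left(s \right)} = - 3 \cdot 2 \left(-1 + s\right) = - 3 \left(-2 + 2 s\right) = 6 - 6 s$)
$O{\left(o,S \right)} = -51 + 16 S$ ($O{\left(o,S \right)} = -3 + 8 \left(S - 3\right) 2 = -3 + 8 \left(-3 + S\right) 2 = -3 + \left(-24 + 8 S\right) 2 = -3 + \left(-48 + 16 S\right) = -51 + 16 S$)
$\left(O{\left(3 \left(-3\right),r{\left(2 \right)} \right)} + 8\right) 31 = \left(\left(-51 + 16 \left(6 - 12\right)\right) + 8\right) 31 = \left(\left(-51 + 16 \left(-6\right)\right) + 8\right) 31 = \left(\left(-51 - 96\right) + 8\right) 31 = \left(-147 + 8\right) 31 = \left(-139\right) 31 = -4309$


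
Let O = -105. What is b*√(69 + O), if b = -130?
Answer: -780*I ≈ -780.0*I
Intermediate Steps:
b*√(69 + O) = -130*√(69 - 105) = -780*I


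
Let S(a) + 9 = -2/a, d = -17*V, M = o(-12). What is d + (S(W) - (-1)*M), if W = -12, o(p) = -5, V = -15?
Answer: 1447/6 ≈ 241.17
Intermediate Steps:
M = -5
d = 255 (d = -17*(-15) = 255)
S(a) = -9 - 2/a
d + (S(W) - (-1)*M) = 255 + ((-9 - 2/(-12)) - (-1)*(-5)) = 255 + ((-9 - 2*(-1/12)) - 1*5) = 255 + ((-9 + 1/6) - 5) = 255 + (-53/6 - 5) = 255 - 83/6 = 1447/6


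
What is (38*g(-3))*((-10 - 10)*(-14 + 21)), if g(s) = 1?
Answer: -5320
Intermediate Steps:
(38*g(-3))*((-10 - 10)*(-14 + 21)) = (38*1)*((-10 - 10)*(-14 + 21)) = 38*(-20*7) = 38*(-140) = -5320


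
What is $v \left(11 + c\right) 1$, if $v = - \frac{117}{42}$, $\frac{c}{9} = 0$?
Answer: $- \frac{429}{14} \approx -30.643$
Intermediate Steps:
$c = 0$ ($c = 9 \cdot 0 = 0$)
$v = - \frac{39}{14}$ ($v = \left(-117\right) \frac{1}{42} = - \frac{39}{14} \approx -2.7857$)
$v \left(11 + c\right) 1 = - \frac{39 \left(11 + 0\right) 1}{14} = - \frac{39 \cdot 11 \cdot 1}{14} = \left(- \frac{39}{14}\right) 11 = - \frac{429}{14}$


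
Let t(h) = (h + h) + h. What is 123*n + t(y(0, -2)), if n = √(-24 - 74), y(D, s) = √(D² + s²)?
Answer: 6 + 861*I*√2 ≈ 6.0 + 1217.6*I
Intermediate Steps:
n = 7*I*√2 (n = √(-98) = 7*I*√2 ≈ 9.8995*I)
t(h) = 3*h (t(h) = 2*h + h = 3*h)
123*n + t(y(0, -2)) = 123*(7*I*√2) + 3*√(0² + (-2)²) = 861*I*√2 + 3*√(0 + 4) = 861*I*√2 + 3*√4 = 861*I*√2 + 3*2 = 861*I*√2 + 6 = 6 + 861*I*√2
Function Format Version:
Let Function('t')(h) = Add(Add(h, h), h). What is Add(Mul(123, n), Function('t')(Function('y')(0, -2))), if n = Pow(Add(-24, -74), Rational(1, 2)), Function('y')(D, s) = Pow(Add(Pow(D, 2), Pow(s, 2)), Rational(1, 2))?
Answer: Add(6, Mul(861, I, Pow(2, Rational(1, 2)))) ≈ Add(6.0000, Mul(1217.6, I))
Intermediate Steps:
n = Mul(7, I, Pow(2, Rational(1, 2))) (n = Pow(-98, Rational(1, 2)) = Mul(7, I, Pow(2, Rational(1, 2))) ≈ Mul(9.8995, I))
Function('t')(h) = Mul(3, h) (Function('t')(h) = Add(Mul(2, h), h) = Mul(3, h))
Add(Mul(123, n), Function('t')(Function('y')(0, -2))) = Add(Mul(123, Mul(7, I, Pow(2, Rational(1, 2)))), Mul(3, Pow(Add(Pow(0, 2), Pow(-2, 2)), Rational(1, 2)))) = Add(Mul(861, I, Pow(2, Rational(1, 2))), Mul(3, Pow(Add(0, 4), Rational(1, 2)))) = Add(Mul(861, I, Pow(2, Rational(1, 2))), Mul(3, Pow(4, Rational(1, 2)))) = Add(Mul(861, I, Pow(2, Rational(1, 2))), Mul(3, 2)) = Add(Mul(861, I, Pow(2, Rational(1, 2))), 6) = Add(6, Mul(861, I, Pow(2, Rational(1, 2))))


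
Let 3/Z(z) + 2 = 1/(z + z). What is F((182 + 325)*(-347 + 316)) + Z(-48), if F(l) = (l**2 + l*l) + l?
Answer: 95348264685/193 ≈ 4.9403e+8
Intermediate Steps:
F(l) = l + 2*l**2 (F(l) = (l**2 + l**2) + l = 2*l**2 + l = l + 2*l**2)
Z(z) = 3/(-2 + 1/(2*z)) (Z(z) = 3/(-2 + 1/(z + z)) = 3/(-2 + 1/(2*z)))
F((182 + 325)*(-347 + 316)) + Z(-48) = ((182 + 325)*(-347 + 316))*(1 + 2*((182 + 325)*(-347 + 316))) - 6*(-48)/(-1 + 4*(-48)) = (507*(-31))*(1 + 2*(507*(-31))) - 6*(-48)/(-1 - 192) = -15717*(1 + 2*(-15717)) - 6*(-48)/(-193) = -15717*(1 - 31434) - 6*(-48)*(-1/193) = -15717*(-31433) - 288/193 = 494032461 - 288/193 = 95348264685/193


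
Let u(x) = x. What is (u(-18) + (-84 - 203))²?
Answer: 93025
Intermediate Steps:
(u(-18) + (-84 - 203))² = (-18 + (-84 - 203))² = (-18 - 287)² = (-305)² = 93025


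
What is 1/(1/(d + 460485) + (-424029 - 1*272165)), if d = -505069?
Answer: -44584/31039113297 ≈ -1.4364e-6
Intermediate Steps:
1/(1/(d + 460485) + (-424029 - 1*272165)) = 1/(1/(-505069 + 460485) + (-424029 - 1*272165)) = 1/(1/(-44584) + (-424029 - 272165)) = 1/(-1/44584 - 696194) = 1/(-31039113297/44584) = -44584/31039113297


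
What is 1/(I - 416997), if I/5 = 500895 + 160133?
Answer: 1/2888143 ≈ 3.4624e-7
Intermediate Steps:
I = 3305140 (I = 5*(500895 + 160133) = 5*661028 = 3305140)
1/(I - 416997) = 1/(3305140 - 416997) = 1/2888143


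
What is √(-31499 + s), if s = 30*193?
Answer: I*√25709 ≈ 160.34*I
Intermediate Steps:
s = 5790
√(-31499 + s) = √(-31499 + 5790) = √(-25709) = I*√25709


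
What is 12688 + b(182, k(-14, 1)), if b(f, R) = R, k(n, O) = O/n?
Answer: 177631/14 ≈ 12688.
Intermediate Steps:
12688 + b(182, k(-14, 1)) = 12688 + 1/(-14) = 12688 + 1*(-1/14) = 12688 - 1/14 = 177631/14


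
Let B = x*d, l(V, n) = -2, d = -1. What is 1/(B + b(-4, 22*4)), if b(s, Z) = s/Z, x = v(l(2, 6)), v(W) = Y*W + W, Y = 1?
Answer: 22/87 ≈ 0.25287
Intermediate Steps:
v(W) = 2*W (v(W) = 1*W + W = W + W = 2*W)
x = -4 (x = 2*(-2) = -4)
B = 4 (B = -4*(-1) = 4)
1/(B + b(-4, 22*4)) = 1/(4 - 4/(22*4)) = 1/(4 - 4/88) = 1/(4 - 4*1/88) = 1/(4 - 1/22) = 1/(87/22) = 22/87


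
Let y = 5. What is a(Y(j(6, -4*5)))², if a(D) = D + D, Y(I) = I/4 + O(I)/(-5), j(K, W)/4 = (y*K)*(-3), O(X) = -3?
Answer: 799236/25 ≈ 31969.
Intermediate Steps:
j(K, W) = -60*K (j(K, W) = 4*((5*K)*(-3)) = 4*(-15*K) = -60*K)
Y(I) = ⅗ + I/4 (Y(I) = I/4 - 3/(-5) = I*(¼) - 3*(-⅕) = I/4 + ⅗ = ⅗ + I/4)
a(D) = 2*D
a(Y(j(6, -4*5)))² = (2*(⅗ + (-60*6)/4))² = (2*(⅗ + (¼)*(-360)))² = (2*(⅗ - 90))² = (2*(-447/5))² = (-894/5)² = 799236/25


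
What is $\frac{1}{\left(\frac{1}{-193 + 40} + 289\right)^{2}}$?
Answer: $\frac{23409}{1955054656} \approx 1.1974 \cdot 10^{-5}$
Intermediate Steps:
$\frac{1}{\left(\frac{1}{-193 + 40} + 289\right)^{2}} = \frac{1}{\left(\frac{1}{-153} + 289\right)^{2}} = \frac{1}{\left(- \frac{1}{153} + 289\right)^{2}} = \frac{1}{\left(\frac{44216}{153}\right)^{2}} = \frac{1}{\frac{1955054656}{23409}} = \frac{23409}{1955054656}$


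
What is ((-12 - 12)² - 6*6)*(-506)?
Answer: -273240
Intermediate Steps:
((-12 - 12)² - 6*6)*(-506) = ((-24)² - 36)*(-506) = (576 - 36)*(-506) = 540*(-506) = -273240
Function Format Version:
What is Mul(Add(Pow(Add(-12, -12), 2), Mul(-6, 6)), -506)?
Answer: -273240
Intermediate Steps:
Mul(Add(Pow(Add(-12, -12), 2), Mul(-6, 6)), -506) = Mul(Add(Pow(-24, 2), -36), -506) = Mul(Add(576, -36), -506) = Mul(540, -506) = -273240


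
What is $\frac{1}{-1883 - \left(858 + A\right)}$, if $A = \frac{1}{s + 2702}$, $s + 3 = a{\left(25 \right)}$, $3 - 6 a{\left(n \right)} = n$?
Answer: $- \frac{8086}{22163729} \approx -0.00036483$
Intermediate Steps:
$a{\left(n \right)} = \frac{1}{2} - \frac{n}{6}$
$s = - \frac{20}{3}$ ($s = -3 + \left(\frac{1}{2} - \frac{25}{6}\right) = -3 - \frac{11}{3} = - \frac{20}{3} \approx -6.6667$)
$A = \frac{3}{8086}$ ($A = \frac{1}{- \frac{20}{3} + 2702} = \frac{1}{\frac{8086}{3}} = \frac{3}{8086} \approx 0.00037101$)
$\frac{1}{-1883 - \left(858 + A\right)} = \frac{1}{-1883 - \frac{6937791}{8086}} = \frac{1}{- \frac{22163729}{8086}} = - \frac{8086}{22163729}$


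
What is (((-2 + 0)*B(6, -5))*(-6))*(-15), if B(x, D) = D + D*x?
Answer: 6300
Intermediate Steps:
(((-2 + 0)*B(6, -5))*(-6))*(-15) = (((-2 + 0)*(-5*(1 + 6)))*(-6))*(-15) = (-(-10)*7*(-6))*(-15) = (-2*(-35)*(-6))*(-15) = (70*(-6))*(-15) = -420*(-15) = 6300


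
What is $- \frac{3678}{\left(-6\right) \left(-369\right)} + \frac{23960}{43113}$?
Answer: $- \frac{5862343}{5302899} \approx -1.1055$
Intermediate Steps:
$- \frac{3678}{\left(-6\right) \left(-369\right)} + \frac{23960}{43113} = - \frac{3678}{2214} + 23960 \cdot \frac{1}{43113} = \left(-3678\right) \frac{1}{2214} + \frac{23960}{43113} = - \frac{613}{369} + \frac{23960}{43113} = - \frac{5862343}{5302899}$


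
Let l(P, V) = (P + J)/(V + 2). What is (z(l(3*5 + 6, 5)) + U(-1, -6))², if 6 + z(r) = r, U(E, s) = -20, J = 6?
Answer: 24025/49 ≈ 490.31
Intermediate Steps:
l(P, V) = (6 + P)/(2 + V) (l(P, V) = (P + 6)/(V + 2) = (6 + P)/(2 + V))
z(r) = -6 + r
(z(l(3*5 + 6, 5)) + U(-1, -6))² = ((-6 + (6 + (3*5 + 6))/(2 + 5)) - 20)² = ((-6 + (6 + (15 + 6))/7) - 20)² = ((-6 + (6 + 21)/7) - 20)² = ((-6 + (⅐)*27) - 20)² = ((-6 + 27/7) - 20)² = (-15/7 - 20)² = (-155/7)² = 24025/49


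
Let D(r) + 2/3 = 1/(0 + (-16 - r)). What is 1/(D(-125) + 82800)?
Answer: 327/27075385 ≈ 1.2077e-5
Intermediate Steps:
D(r) = -2/3 + 1/(-16 - r) (D(r) = -2/3 + 1/(0 + (-16 - r)) = -2/3 + 1/(-16 - r))
1/(D(-125) + 82800) = 1/((-35 - 2*(-125))/(3*(16 - 125)) + 82800) = 1/((1/3)*(-35 + 250)/(-109) + 82800) = 1/((1/3)*(-1/109)*215 + 82800) = 1/(-215/327 + 82800) = 1/(27075385/327) = 327/27075385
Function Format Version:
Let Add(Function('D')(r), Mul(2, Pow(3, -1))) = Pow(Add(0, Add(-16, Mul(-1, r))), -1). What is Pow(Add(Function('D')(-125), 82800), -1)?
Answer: Rational(327, 27075385) ≈ 1.2077e-5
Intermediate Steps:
Function('D')(r) = Add(Rational(-2, 3), Pow(Add(-16, Mul(-1, r)), -1)) (Function('D')(r) = Add(Rational(-2, 3), Pow(Add(0, Add(-16, Mul(-1, r))), -1)) = Add(Rational(-2, 3), Pow(Add(-16, Mul(-1, r)), -1)))
Pow(Add(Function('D')(-125), 82800), -1) = Pow(Add(Mul(Rational(1, 3), Pow(Add(16, -125), -1), Add(-35, Mul(-2, -125))), 82800), -1) = Pow(Add(Mul(Rational(1, 3), Pow(-109, -1), Add(-35, 250)), 82800), -1) = Pow(Add(Mul(Rational(1, 3), Rational(-1, 109), 215), 82800), -1) = Pow(Add(Rational(-215, 327), 82800), -1) = Pow(Rational(27075385, 327), -1) = Rational(327, 27075385)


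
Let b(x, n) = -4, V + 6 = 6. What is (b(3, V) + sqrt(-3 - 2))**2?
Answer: (4 - I*sqrt(5))**2 ≈ 11.0 - 17.889*I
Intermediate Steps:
V = 0 (V = -6 + 6 = 0)
(b(3, V) + sqrt(-3 - 2))**2 = (-4 + sqrt(-3 - 2))**2 = (-4 + sqrt(-5))**2 = (-4 + I*sqrt(5))**2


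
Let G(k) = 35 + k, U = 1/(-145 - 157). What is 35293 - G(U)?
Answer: 10647917/302 ≈ 35258.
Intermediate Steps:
U = -1/302 (U = 1/(-302) = -1/302 ≈ -0.0033113)
35293 - G(U) = 35293 - (35 - 1/302) = 35293 - 1*10569/302 = 35293 - 10569/302 = 10647917/302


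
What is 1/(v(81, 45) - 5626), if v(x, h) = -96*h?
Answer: -1/9946 ≈ -0.00010054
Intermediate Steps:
1/(v(81, 45) - 5626) = 1/(-96*45 - 5626) = 1/(-4320 - 5626) = 1/(-9946) = -1/9946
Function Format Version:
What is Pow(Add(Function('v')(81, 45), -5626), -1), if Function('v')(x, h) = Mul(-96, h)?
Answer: Rational(-1, 9946) ≈ -0.00010054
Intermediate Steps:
Pow(Add(Function('v')(81, 45), -5626), -1) = Pow(Add(Mul(-96, 45), -5626), -1) = Pow(Add(-4320, -5626), -1) = Pow(-9946, -1) = Rational(-1, 9946)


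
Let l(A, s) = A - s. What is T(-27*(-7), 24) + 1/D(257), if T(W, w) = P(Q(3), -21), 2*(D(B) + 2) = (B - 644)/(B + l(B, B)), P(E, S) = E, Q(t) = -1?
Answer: -1929/1415 ≈ -1.3633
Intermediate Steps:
D(B) = -2 + (-644 + B)/(2*B) (D(B) = -2 + ((B - 644)/(B + (B - B)))/2 = -2 + ((-644 + B)/(B + 0))/2 = -2 + ((-644 + B)/B)/2 = -2 + (-644 + B)/(2*B))
T(W, w) = -1
T(-27*(-7), 24) + 1/D(257) = -1 + 1/(-3/2 - 322/257) = -1 + 1/(-1415/514) = -1 - 514/1415 = -1929/1415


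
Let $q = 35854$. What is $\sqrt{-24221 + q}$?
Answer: $\sqrt{11633} \approx 107.86$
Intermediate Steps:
$\sqrt{-24221 + q} = \sqrt{-24221 + 35854} = \sqrt{11633}$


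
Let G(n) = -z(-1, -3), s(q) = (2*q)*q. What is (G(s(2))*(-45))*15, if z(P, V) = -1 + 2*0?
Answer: -675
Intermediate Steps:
z(P, V) = -1 (z(P, V) = -1 + 0 = -1)
s(q) = 2*q²
G(n) = 1 (G(n) = -1*(-1) = 1)
(G(s(2))*(-45))*15 = (1*(-45))*15 = -45*15 = -675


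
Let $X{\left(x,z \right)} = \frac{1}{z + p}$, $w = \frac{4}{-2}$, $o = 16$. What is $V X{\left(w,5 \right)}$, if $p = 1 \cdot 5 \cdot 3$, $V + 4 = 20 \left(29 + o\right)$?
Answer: $\frac{224}{5} \approx 44.8$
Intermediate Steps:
$V = 896$ ($V = -4 + 20 \left(29 + 16\right) = -4 + 20 \cdot 45 = -4 + 900 = 896$)
$p = 15$ ($p = 5 \cdot 3 = 15$)
$w = -2$ ($w = 4 \left(- \frac{1}{2}\right) = -2$)
$X{\left(x,z \right)} = \frac{1}{15 + z}$ ($X{\left(x,z \right)} = \frac{1}{z + 15} = \frac{1}{15 + z}$)
$V X{\left(w,5 \right)} = \frac{896}{15 + 5} = \frac{896}{20} = 896 \cdot \frac{1}{20} = \frac{224}{5}$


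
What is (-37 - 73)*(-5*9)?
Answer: 4950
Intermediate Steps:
(-37 - 73)*(-5*9) = -110*(-45) = 4950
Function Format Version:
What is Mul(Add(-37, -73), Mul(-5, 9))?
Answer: 4950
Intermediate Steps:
Mul(Add(-37, -73), Mul(-5, 9)) = Mul(-110, -45) = 4950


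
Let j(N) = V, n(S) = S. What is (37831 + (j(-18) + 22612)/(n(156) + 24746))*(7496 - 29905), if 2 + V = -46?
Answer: -10555648816767/12451 ≈ -8.4777e+8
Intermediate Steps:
V = -48 (V = -2 - 46 = -48)
j(N) = -48
(37831 + (j(-18) + 22612)/(n(156) + 24746))*(7496 - 29905) = (37831 + (-48 + 22612)/(156 + 24746))*(7496 - 29905) = (37831 + 22564/24902)*(-22409) = (37831 + 22564*(1/24902))*(-22409) = (37831 + 11282/12451)*(-22409) = (471045063/12451)*(-22409) = -10555648816767/12451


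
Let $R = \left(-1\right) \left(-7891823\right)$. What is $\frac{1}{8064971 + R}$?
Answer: $\frac{1}{15956794} \approx 6.2669 \cdot 10^{-8}$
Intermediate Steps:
$R = 7891823$
$\frac{1}{8064971 + R} = \frac{1}{8064971 + 7891823} = \frac{1}{15956794}$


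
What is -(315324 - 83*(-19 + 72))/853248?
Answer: -310925/853248 ≈ -0.36440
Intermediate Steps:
-(315324 - 83*(-19 + 72))/853248 = -(315324 - 83*53)*(1/853248) = -(315324 - 4399)*(1/853248) = -1*310925*(1/853248) = -310925*1/853248 = -310925/853248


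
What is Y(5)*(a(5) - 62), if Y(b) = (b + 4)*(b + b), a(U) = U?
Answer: -5130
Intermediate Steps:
Y(b) = 2*b*(4 + b) (Y(b) = (4 + b)*(2*b) = 2*b*(4 + b))
Y(5)*(a(5) - 62) = (2*5*(4 + 5))*(5 - 62) = (2*5*9)*(-57) = 90*(-57) = -5130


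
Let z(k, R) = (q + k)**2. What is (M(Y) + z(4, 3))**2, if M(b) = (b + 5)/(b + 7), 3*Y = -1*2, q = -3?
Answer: 1024/361 ≈ 2.8366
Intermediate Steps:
z(k, R) = (-3 + k)**2
Y = -2/3 (Y = (-1*2)/3 = (1/3)*(-2) = -2/3 ≈ -0.66667)
M(b) = (5 + b)/(7 + b)
(M(Y) + z(4, 3))**2 = ((5 - 2/3)/(7 - 2/3) + (-3 + 4)**2)**2 = ((13/3)/(19/3) + 1**2)**2 = ((3/19)*(13/3) + 1)**2 = (13/19 + 1)**2 = (32/19)**2 = 1024/361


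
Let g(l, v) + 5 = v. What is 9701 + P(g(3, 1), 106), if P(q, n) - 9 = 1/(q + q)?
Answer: 77679/8 ≈ 9709.9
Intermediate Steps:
g(l, v) = -5 + v
P(q, n) = 9 + 1/(2*q) (P(q, n) = 9 + 1/(q + q) = 9 + 1/(2*q))
9701 + P(g(3, 1), 106) = 9701 + (9 + 1/(2*(-5 + 1))) = 9701 + (9 + (½)/(-4)) = 9701 + (9 + (½)*(-¼)) = 9701 + (9 - ⅛) = 9701 + 71/8 = 77679/8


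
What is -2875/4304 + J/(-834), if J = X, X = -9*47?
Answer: -96193/598256 ≈ -0.16079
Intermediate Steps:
X = -423
J = -423
-2875/4304 + J/(-834) = -2875/4304 - 423/(-834) = -2875*1/4304 - 423*(-1/834) = -2875/4304 + 141/278 = -96193/598256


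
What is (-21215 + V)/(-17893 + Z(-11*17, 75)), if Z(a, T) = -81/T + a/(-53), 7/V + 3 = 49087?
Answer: 197106442175/166219326772 ≈ 1.1858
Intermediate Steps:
V = 1/7012 (V = 7/(-3 + 49087) = 7/49084 = 7*(1/49084) = 1/7012 ≈ 0.00014261)
Z(a, T) = -81/T - a/53 (Z(a, T) = -81/T + a*(-1/53) = -81/T - a/53)
(-21215 + V)/(-17893 + Z(-11*17, 75)) = (-21215 + 1/7012)/(-17893 + (-81/75 - (-11)*17/53)) = -148759579/(7012*(-17893 + (-81*1/75 - 1/53*(-187)))) = -148759579/(7012*(-17893 + (-27/25 + 187/53))) = -148759579/(7012*(-17893 + 3244/1325)) = -148759579/(7012*(-23704981/1325)) = -148759579/7012*(-1325/23704981) = 197106442175/166219326772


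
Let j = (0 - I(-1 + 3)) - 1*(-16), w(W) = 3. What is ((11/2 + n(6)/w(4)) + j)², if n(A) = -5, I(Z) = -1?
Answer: 15625/36 ≈ 434.03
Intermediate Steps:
j = 17 (j = (0 - 1*(-1)) - 1*(-16) = (0 + 1) + 16 = 1 + 16 = 17)
((11/2 + n(6)/w(4)) + j)² = ((11/2 - 5/3) + 17)² = (23/6 + 17)² = (125/6)² = 15625/36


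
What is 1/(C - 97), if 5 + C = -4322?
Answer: -1/4424 ≈ -0.00022604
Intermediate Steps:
C = -4327 (C = -5 - 4322 = -4327)
1/(C - 97) = 1/(-4327 - 97) = 1/(-4424) = -1/4424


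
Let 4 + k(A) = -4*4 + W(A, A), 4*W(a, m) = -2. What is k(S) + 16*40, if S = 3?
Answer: 1239/2 ≈ 619.50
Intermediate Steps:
W(a, m) = -½ (W(a, m) = (¼)*(-2) = -½)
k(A) = -41/2 (k(A) = -4 + (-4*4 - ½) = -4 + (-16 - ½) = -4 - 33/2 = -41/2)
k(S) + 16*40 = -41/2 + 16*40 = -41/2 + 640 = 1239/2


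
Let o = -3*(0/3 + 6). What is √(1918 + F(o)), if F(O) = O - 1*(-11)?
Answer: 7*√39 ≈ 43.715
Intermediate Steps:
o = -18 (o = -3*(0*(⅓) + 6) = -3*(0 + 6) = -3*6 = -18)
F(O) = 11 + O (F(O) = O + 11 = 11 + O)
√(1918 + F(o)) = √(1918 + (11 - 18)) = √(1918 - 7) = √1911 = 7*√39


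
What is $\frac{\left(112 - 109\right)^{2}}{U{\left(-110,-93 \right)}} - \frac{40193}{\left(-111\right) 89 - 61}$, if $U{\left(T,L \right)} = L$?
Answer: $\frac{1216163}{308140} \approx 3.9468$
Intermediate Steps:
$\frac{\left(112 - 109\right)^{2}}{U{\left(-110,-93 \right)}} - \frac{40193}{\left(-111\right) 89 - 61} = \frac{\left(112 - 109\right)^{2}}{-93} - \frac{40193}{\left(-111\right) 89 - 61} = 3^{2} \left(- \frac{1}{93}\right) - \frac{40193}{-9879 - 61} = 9 \left(- \frac{1}{93}\right) - \frac{40193}{-9940} = - \frac{3}{31} - - \frac{40193}{9940} = - \frac{3}{31} + \frac{40193}{9940} = \frac{1216163}{308140}$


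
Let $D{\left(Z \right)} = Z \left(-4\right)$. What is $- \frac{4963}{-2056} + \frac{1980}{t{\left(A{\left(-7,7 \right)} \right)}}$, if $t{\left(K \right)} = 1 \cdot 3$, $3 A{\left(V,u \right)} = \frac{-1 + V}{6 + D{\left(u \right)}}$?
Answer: $\frac{1361923}{2056} \approx 662.41$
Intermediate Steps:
$D{\left(Z \right)} = - 4 Z$
$A{\left(V,u \right)} = \frac{-1 + V}{3 \left(6 - 4 u\right)}$ ($A{\left(V,u \right)} = \frac{\left(-1 + V\right) \frac{1}{6 - 4 u}}{3} = \frac{\frac{1}{6 - 4 u} \left(-1 + V\right)}{3} = \frac{-1 + V}{3 \left(6 - 4 u\right)}$)
$t{\left(K \right)} = 3$
$- \frac{4963}{-2056} + \frac{1980}{t{\left(A{\left(-7,7 \right)} \right)}} = - \frac{4963}{-2056} + \frac{1980}{3} = \left(-4963\right) \left(- \frac{1}{2056}\right) + 1980 \cdot \frac{1}{3} = \frac{4963}{2056} + 660 = \frac{1361923}{2056}$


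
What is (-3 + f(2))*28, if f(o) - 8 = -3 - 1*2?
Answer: 0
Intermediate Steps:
f(o) = 3 (f(o) = 8 + (-3 - 1*2) = 8 + (-3 - 2) = 8 - 5 = 3)
(-3 + f(2))*28 = (-3 + 3)*28 = 0*28 = 0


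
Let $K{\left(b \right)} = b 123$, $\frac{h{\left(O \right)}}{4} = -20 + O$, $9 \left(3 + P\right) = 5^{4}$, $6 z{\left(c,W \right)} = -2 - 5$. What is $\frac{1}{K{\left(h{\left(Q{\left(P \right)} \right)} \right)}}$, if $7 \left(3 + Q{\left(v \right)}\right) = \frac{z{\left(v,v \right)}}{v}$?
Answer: $- \frac{299}{3383853} \approx -8.8361 \cdot 10^{-5}$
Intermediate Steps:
$z{\left(c,W \right)} = - \frac{7}{6}$ ($z{\left(c,W \right)} = \frac{-2 - 5}{6} = \frac{1}{6} \left(-7\right) = - \frac{7}{6}$)
$P = \frac{598}{9}$ ($P = -3 + \frac{5^{4}}{9} = -3 + \frac{1}{9} \cdot 625 = -3 + \frac{625}{9} = \frac{598}{9} \approx 66.444$)
$Q{\left(v \right)} = -3 - \frac{1}{6 v}$ ($Q{\left(v \right)} = -3 + \frac{\left(- \frac{7}{6}\right) \frac{1}{v}}{7} = -3 - \frac{1}{6 v}$)
$h{\left(O \right)} = -80 + 4 O$ ($h{\left(O \right)} = 4 \left(-20 + O\right) = -80 + 4 O$)
$K{\left(b \right)} = 123 b$
$\frac{1}{K{\left(h{\left(Q{\left(P \right)} \right)} \right)}} = \frac{1}{123 \left(-80 + 4 \left(-3 - \frac{1}{6 \cdot \frac{598}{9}}\right)\right)} = \frac{1}{123 \left(-80 + 4 \left(-3 - \frac{3}{1196}\right)\right)} = \frac{1}{123 \left(-80 + 4 \left(- \frac{3591}{1196}\right)\right)} = \frac{1}{123 \left(-80 - \frac{3591}{299}\right)} = \frac{1}{123 \left(- \frac{27511}{299}\right)} = \frac{1}{- \frac{3383853}{299}} = - \frac{299}{3383853}$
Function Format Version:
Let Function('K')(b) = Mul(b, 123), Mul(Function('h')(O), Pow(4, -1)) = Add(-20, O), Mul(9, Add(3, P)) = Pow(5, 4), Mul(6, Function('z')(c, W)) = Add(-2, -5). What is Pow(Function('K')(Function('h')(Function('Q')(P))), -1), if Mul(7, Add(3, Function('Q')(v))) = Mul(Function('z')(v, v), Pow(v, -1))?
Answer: Rational(-299, 3383853) ≈ -8.8361e-5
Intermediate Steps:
Function('z')(c, W) = Rational(-7, 6) (Function('z')(c, W) = Mul(Rational(1, 6), Add(-2, -5)) = Mul(Rational(1, 6), -7) = Rational(-7, 6))
P = Rational(598, 9) (P = Add(-3, Mul(Rational(1, 9), Pow(5, 4))) = Add(-3, Mul(Rational(1, 9), 625)) = Add(-3, Rational(625, 9)) = Rational(598, 9) ≈ 66.444)
Function('Q')(v) = Add(-3, Mul(Rational(-1, 6), Pow(v, -1))) (Function('Q')(v) = Add(-3, Mul(Rational(1, 7), Mul(Rational(-7, 6), Pow(v, -1)))) = Add(-3, Mul(Rational(-1, 6), Pow(v, -1))))
Function('h')(O) = Add(-80, Mul(4, O)) (Function('h')(O) = Mul(4, Add(-20, O)) = Add(-80, Mul(4, O)))
Function('K')(b) = Mul(123, b)
Pow(Function('K')(Function('h')(Function('Q')(P))), -1) = Pow(Mul(123, Add(-80, Mul(4, Add(-3, Mul(Rational(-1, 6), Pow(Rational(598, 9), -1)))))), -1) = Pow(Mul(123, Add(-80, Mul(4, Add(-3, Mul(Rational(-1, 6), Rational(9, 598)))))), -1) = Pow(Mul(123, Add(-80, Mul(4, Add(-3, Rational(-3, 1196))))), -1) = Pow(Mul(123, Add(-80, Mul(4, Rational(-3591, 1196)))), -1) = Pow(Mul(123, Add(-80, Rational(-3591, 299))), -1) = Pow(Mul(123, Rational(-27511, 299)), -1) = Pow(Rational(-3383853, 299), -1) = Rational(-299, 3383853)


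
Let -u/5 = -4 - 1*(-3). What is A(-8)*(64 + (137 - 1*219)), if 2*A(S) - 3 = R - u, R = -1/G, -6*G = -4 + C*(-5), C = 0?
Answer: 63/2 ≈ 31.500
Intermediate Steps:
G = 2/3 (G = -(-4 + 0*(-5))/6 = -(-4 + 0)/6 = -1/6*(-4) = 2/3 ≈ 0.66667)
R = -3/2 (R = -1/2/3 = -1*3/2 = -3/2 ≈ -1.5000)
u = 5 (u = -5*(-4 - 1*(-3)) = -5*(-4 + 3) = -5*(-1) = 5)
A(S) = -7/4 (A(S) = 3/2 + (-3/2 - 1*5)/2 = 3/2 + (-3/2 - 5)/2 = 3/2 + (1/2)*(-13/2) = 3/2 - 13/4 = -7/4)
A(-8)*(64 + (137 - 1*219)) = -7*(64 + (137 - 1*219))/4 = -7*(64 + (137 - 219))/4 = -7*(64 - 82)/4 = -7/4*(-18) = 63/2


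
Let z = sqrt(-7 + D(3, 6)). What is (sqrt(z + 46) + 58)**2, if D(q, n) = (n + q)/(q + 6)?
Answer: (58 + sqrt(46 + I*sqrt(6)))**2 ≈ 4197.0 + 23.39*I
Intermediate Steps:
D(q, n) = (n + q)/(6 + q)
z = I*sqrt(6) (z = sqrt(-7 + (6 + 3)/(6 + 3)) = sqrt(-7 + 9/9) = sqrt(-7 + (1/9)*9) = sqrt(-7 + 1) = sqrt(-6) = I*sqrt(6) ≈ 2.4495*I)
(sqrt(z + 46) + 58)**2 = (sqrt(I*sqrt(6) + 46) + 58)**2 = (sqrt(46 + I*sqrt(6)) + 58)**2 = (58 + sqrt(46 + I*sqrt(6)))**2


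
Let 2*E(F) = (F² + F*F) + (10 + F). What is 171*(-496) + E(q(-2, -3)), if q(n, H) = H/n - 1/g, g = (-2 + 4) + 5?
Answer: -8311231/98 ≈ -84809.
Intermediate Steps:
g = 7 (g = 2 + 5 = 7)
q(n, H) = -⅐ + H/n (q(n, H) = H/n - 1/7 = H/n - 1*⅐ = H/n - ⅐ = -⅐ + H/n)
E(F) = 5 + F² + F/2 (E(F) = ((F² + F*F) + (10 + F))/2 = ((F² + F²) + (10 + F))/2 = (2*F² + (10 + F))/2 = (10 + F + 2*F²)/2 = 5 + F² + F/2)
171*(-496) + E(q(-2, -3)) = 171*(-496) + (5 + ((-3 - ⅐*(-2))/(-2))² + ((-3 - ⅐*(-2))/(-2))/2) = -84816 + (5 + (-(-3 + 2/7)/2)² + (-(-3 + 2/7)/2)/2) = -84816 + (5 + (-½*(-19/7))² + (-½*(-19/7))/2) = -84816 + (5 + (19/14)² + (½)*(19/14)) = -84816 + (5 + 361/196 + 19/28) = -84816 + 737/98 = -8311231/98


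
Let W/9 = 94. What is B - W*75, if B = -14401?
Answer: -77851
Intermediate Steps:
W = 846 (W = 9*94 = 846)
B - W*75 = -14401 - 846*75 = -14401 - 1*63450 = -14401 - 63450 = -77851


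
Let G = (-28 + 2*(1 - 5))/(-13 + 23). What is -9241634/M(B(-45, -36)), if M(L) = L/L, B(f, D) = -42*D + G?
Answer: -9241634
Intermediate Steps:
G = -18/5 (G = (-28 + 2*(-4))/10 = (-28 - 8)*(⅒) = -36*⅒ = -18/5 ≈ -3.6000)
B(f, D) = -18/5 - 42*D (B(f, D) = -42*D - 18/5 = -18/5 - 42*D)
M(L) = 1
-9241634/M(B(-45, -36)) = -9241634/1 = -9241634*1 = -9241634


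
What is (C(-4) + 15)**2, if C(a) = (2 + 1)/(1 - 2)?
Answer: 144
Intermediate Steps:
C(a) = -3 (C(a) = 3/(-1) = 3*(-1) = -3)
(C(-4) + 15)**2 = (-3 + 15)**2 = 12**2 = 144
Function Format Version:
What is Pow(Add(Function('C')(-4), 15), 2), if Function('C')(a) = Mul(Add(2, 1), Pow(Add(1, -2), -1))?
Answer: 144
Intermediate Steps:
Function('C')(a) = -3 (Function('C')(a) = Mul(3, Pow(-1, -1)) = Mul(3, -1) = -3)
Pow(Add(Function('C')(-4), 15), 2) = Pow(Add(-3, 15), 2) = Pow(12, 2) = 144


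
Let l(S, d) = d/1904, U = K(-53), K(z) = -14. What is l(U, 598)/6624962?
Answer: 299/6306963824 ≈ 4.7408e-8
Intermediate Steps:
U = -14
l(S, d) = d/1904 (l(S, d) = d*(1/1904) = d/1904)
l(U, 598)/6624962 = ((1/1904)*598)/6624962 = (299/952)*(1/6624962) = 299/6306963824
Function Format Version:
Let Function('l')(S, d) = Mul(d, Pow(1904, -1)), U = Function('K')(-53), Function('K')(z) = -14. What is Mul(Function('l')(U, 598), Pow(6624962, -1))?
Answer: Rational(299, 6306963824) ≈ 4.7408e-8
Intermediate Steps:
U = -14
Function('l')(S, d) = Mul(Rational(1, 1904), d) (Function('l')(S, d) = Mul(d, Rational(1, 1904)) = Mul(Rational(1, 1904), d))
Mul(Function('l')(U, 598), Pow(6624962, -1)) = Mul(Mul(Rational(1, 1904), 598), Pow(6624962, -1)) = Mul(Rational(299, 952), Rational(1, 6624962)) = Rational(299, 6306963824)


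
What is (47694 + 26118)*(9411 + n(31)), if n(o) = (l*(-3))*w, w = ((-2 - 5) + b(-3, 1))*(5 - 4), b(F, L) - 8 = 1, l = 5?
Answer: 692430372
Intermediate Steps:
b(F, L) = 9 (b(F, L) = 8 + 1 = 9)
w = 2 (w = ((-2 - 5) + 9)*(5 - 4) = (-7 + 9)*1 = 2*1 = 2)
n(o) = -30 (n(o) = (5*(-3))*2 = -15*2 = -30)
(47694 + 26118)*(9411 + n(31)) = (47694 + 26118)*(9411 - 30) = 73812*9381 = 692430372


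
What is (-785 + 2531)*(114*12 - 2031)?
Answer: -1157598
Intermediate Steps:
(-785 + 2531)*(114*12 - 2031) = 1746*(1368 - 2031) = 1746*(-663) = -1157598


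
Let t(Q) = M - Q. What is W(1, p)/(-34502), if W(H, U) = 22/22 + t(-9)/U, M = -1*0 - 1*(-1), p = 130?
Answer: -7/224263 ≈ -3.1213e-5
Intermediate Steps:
M = 1 (M = 0 + 1 = 1)
t(Q) = 1 - Q
W(H, U) = 1 + 10/U (W(H, U) = 22/22 + (1 - 1*(-9))/U = 22*(1/22) + (1 + 9)/U = 1 + 10/U)
W(1, p)/(-34502) = ((10 + 130)/130)/(-34502) = ((1/130)*140)*(-1/34502) = (14/13)*(-1/34502) = -7/224263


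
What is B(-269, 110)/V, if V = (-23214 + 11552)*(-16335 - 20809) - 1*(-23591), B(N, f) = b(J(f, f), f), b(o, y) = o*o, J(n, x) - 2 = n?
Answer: 12544/433196919 ≈ 2.8957e-5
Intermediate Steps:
J(n, x) = 2 + n
b(o, y) = o²
B(N, f) = (2 + f)²
V = 433196919 (V = -11662*(-37144) + 23591 = 433173328 + 23591 = 433196919)
B(-269, 110)/V = (2 + 110)²/433196919 = 112²*(1/433196919) = 12544*(1/433196919) = 12544/433196919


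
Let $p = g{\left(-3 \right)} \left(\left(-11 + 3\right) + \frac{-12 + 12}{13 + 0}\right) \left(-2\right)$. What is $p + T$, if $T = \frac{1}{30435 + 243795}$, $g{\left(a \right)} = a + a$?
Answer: $- \frac{26326079}{274230} \approx -96.0$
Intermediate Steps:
$g{\left(a \right)} = 2 a$
$T = \frac{1}{274230} \approx 3.6466 \cdot 10^{-6}$
$p = -96$ ($p = 2 \left(-3\right) \left(\left(-11 + 3\right) + \frac{-12 + 12}{13 + 0}\right) \left(-2\right) = - 6 \left(-8 + \frac{0}{13}\right) \left(-2\right) = - 6 \left(-8 + 0 \cdot \frac{1}{13}\right) \left(-2\right) = - 6 \left(-8 + 0\right) \left(-2\right) = \left(-6\right) \left(-8\right) \left(-2\right) = 48 \left(-2\right) = -96$)
$p + T = -96 + \frac{1}{274230} = - \frac{26326079}{274230}$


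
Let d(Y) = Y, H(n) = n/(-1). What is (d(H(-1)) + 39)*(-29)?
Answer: -1160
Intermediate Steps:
H(n) = -n (H(n) = n*(-1) = -n)
(d(H(-1)) + 39)*(-29) = (-1*(-1) + 39)*(-29) = (1 + 39)*(-29) = 40*(-29) = -1160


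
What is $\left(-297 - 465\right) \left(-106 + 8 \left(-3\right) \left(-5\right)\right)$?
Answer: $-10668$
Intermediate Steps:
$\left(-297 - 465\right) \left(-106 + 8 \left(-3\right) \left(-5\right)\right) = - 762 \left(-106 - -120\right) = - 762 \left(-106 + 120\right) = \left(-762\right) 14 = -10668$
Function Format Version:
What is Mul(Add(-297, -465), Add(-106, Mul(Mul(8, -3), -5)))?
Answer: -10668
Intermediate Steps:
Mul(Add(-297, -465), Add(-106, Mul(Mul(8, -3), -5))) = Mul(-762, Add(-106, Mul(-24, -5))) = Mul(-762, Add(-106, 120)) = Mul(-762, 14) = -10668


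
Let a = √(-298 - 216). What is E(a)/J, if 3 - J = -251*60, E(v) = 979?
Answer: 979/15063 ≈ 0.064994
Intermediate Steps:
a = I*√514 (a = √(-514) = I*√514 ≈ 22.672*I)
J = 15063 (J = 3 - (-251)*60 = 3 - 1*(-15060) = 3 + 15060 = 15063)
E(a)/J = 979/15063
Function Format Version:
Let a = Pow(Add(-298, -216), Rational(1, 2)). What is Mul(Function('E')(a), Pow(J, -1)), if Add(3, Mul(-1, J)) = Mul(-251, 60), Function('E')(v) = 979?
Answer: Rational(979, 15063) ≈ 0.064994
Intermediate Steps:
a = Mul(I, Pow(514, Rational(1, 2))) (a = Pow(-514, Rational(1, 2)) = Mul(I, Pow(514, Rational(1, 2))) ≈ Mul(22.672, I))
J = 15063 (J = Add(3, Mul(-1, Mul(-251, 60))) = Add(3, Mul(-1, -15060)) = Add(3, 15060) = 15063)
Mul(Function('E')(a), Pow(J, -1)) = Mul(979, Pow(15063, -1)) = Mul(979, Rational(1, 15063)) = Rational(979, 15063)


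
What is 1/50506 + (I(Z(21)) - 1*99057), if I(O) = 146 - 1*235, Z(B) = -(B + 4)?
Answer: -5007467875/50506 ≈ -99146.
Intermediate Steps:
Z(B) = -4 - B (Z(B) = -(4 + B) = -4 - B)
I(O) = -89 (I(O) = 146 - 235 = -89)
1/50506 + (I(Z(21)) - 1*99057) = 1/50506 + (-89 - 1*99057) = 1/50506 + (-89 - 99057) = 1/50506 - 99146 = -5007467875/50506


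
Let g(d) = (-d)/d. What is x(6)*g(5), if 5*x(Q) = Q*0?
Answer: 0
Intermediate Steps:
g(d) = -1
x(Q) = 0 (x(Q) = (Q*0)/5 = (⅕)*0 = 0)
x(6)*g(5) = 0*(-1) = 0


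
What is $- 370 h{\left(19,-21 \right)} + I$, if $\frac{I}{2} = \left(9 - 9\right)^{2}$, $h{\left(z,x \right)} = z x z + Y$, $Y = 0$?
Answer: $2804970$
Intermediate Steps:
$h{\left(z,x \right)} = x z^{2}$ ($h{\left(z,x \right)} = z x z + 0 = x z z + 0 = x z^{2} + 0 = x z^{2}$)
$I = 0$ ($I = 2 \left(9 - 9\right)^{2} = 2 \cdot 0^{2} = 2 \cdot 0 = 0$)
$- 370 h{\left(19,-21 \right)} + I = - 370 \left(- 21 \cdot 19^{2}\right) + 0 = - 370 \left(\left(-21\right) 361\right) + 0 = \left(-370\right) \left(-7581\right) + 0 = 2804970 + 0 = 2804970$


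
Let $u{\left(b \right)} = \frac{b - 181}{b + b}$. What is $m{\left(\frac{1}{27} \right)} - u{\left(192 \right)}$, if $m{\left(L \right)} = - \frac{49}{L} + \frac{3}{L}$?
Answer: $- \frac{476939}{384} \approx -1242.0$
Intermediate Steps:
$u{\left(b \right)} = \frac{-181 + b}{2 b}$
$m{\left(L \right)} = - \frac{46}{L}$
$m{\left(\frac{1}{27} \right)} - u{\left(192 \right)} = - \frac{46}{\frac{1}{27}} - \frac{-181 + 192}{2 \cdot 192} = - 46 \frac{1}{\frac{1}{27}} - \frac{1}{2} \cdot \frac{1}{192} \cdot 11 = \left(-46\right) 27 - \frac{11}{384} = -1242 - \frac{11}{384} = - \frac{476939}{384}$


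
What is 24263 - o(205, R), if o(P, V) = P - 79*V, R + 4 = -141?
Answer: 12603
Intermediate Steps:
R = -145 (R = -4 - 141 = -145)
24263 - o(205, R) = 24263 - (205 - 79*(-145)) = 24263 - (205 + 11455) = 24263 - 1*11660 = 24263 - 11660 = 12603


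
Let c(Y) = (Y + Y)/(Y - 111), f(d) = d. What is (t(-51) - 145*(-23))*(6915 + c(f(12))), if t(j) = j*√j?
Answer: 761003645/33 - 3879179*I*√51/11 ≈ 2.3061e+7 - 2.5184e+6*I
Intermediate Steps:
t(j) = j^(3/2)
c(Y) = 2*Y/(-111 + Y) (c(Y) = (2*Y)/(-111 + Y) = 2*Y/(-111 + Y))
(t(-51) - 145*(-23))*(6915 + c(f(12))) = ((-51)^(3/2) - 145*(-23))*(6915 + 2*12/(-111 + 12)) = (-51*I*√51 + 3335)*(6915 + 2*12/(-99)) = (3335 - 51*I*√51)*(6915 + 2*12*(-1/99)) = (3335 - 51*I*√51)*(6915 - 8/33) = (3335 - 51*I*√51)*(228187/33) = 761003645/33 - 3879179*I*√51/11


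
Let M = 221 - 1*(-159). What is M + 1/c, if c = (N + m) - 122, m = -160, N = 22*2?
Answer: 90439/238 ≈ 380.00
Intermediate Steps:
N = 44
M = 380 (M = 221 + 159 = 380)
c = -238 (c = (44 - 160) - 122 = -116 - 122 = -238)
M + 1/c = 380 + 1/(-238) = 380 - 1/238 = 90439/238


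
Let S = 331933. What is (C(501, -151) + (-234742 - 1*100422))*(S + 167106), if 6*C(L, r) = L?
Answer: -334436475279/2 ≈ -1.6722e+11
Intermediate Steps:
C(L, r) = L/6
(C(501, -151) + (-234742 - 1*100422))*(S + 167106) = ((1/6)*501 + (-234742 - 1*100422))*(331933 + 167106) = (167/2 + (-234742 - 100422))*499039 = (167/2 - 335164)*499039 = -670161/2*499039 = -334436475279/2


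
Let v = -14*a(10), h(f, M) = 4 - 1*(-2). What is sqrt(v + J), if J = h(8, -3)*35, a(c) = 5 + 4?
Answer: 2*sqrt(21) ≈ 9.1651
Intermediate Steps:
a(c) = 9
h(f, M) = 6 (h(f, M) = 4 + 2 = 6)
v = -126 (v = -14*9 = -126)
J = 210 (J = 6*35 = 210)
sqrt(v + J) = sqrt(-126 + 210) = sqrt(84) = 2*sqrt(21)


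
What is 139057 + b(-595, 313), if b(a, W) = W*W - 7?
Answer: 237019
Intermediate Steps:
b(a, W) = -7 + W**2 (b(a, W) = W**2 - 7 = -7 + W**2)
139057 + b(-595, 313) = 139057 + (-7 + 313**2) = 139057 + (-7 + 97969) = 139057 + 97962 = 237019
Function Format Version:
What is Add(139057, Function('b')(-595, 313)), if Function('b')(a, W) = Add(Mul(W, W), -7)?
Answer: 237019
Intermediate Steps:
Function('b')(a, W) = Add(-7, Pow(W, 2)) (Function('b')(a, W) = Add(Pow(W, 2), -7) = Add(-7, Pow(W, 2)))
Add(139057, Function('b')(-595, 313)) = Add(139057, Add(-7, Pow(313, 2))) = Add(139057, Add(-7, 97969)) = Add(139057, 97962) = 237019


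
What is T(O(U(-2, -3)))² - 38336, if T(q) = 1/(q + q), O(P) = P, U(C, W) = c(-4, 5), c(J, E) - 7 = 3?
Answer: -15334399/400 ≈ -38336.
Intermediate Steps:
c(J, E) = 10 (c(J, E) = 7 + 3 = 10)
U(C, W) = 10
T(q) = 1/(2*q)
T(O(U(-2, -3)))² - 38336 = ((½)/10)² - 38336 = ((½)*(⅒))² - 38336 = (1/20)² - 38336 = 1/400 - 38336 = -15334399/400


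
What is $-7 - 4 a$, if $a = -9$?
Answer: $29$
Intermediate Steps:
$-7 - 4 a = -7 - -36 = -7 + 36 = 29$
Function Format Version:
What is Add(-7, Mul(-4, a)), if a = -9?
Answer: 29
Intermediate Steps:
Add(-7, Mul(-4, a)) = Add(-7, Mul(-4, -9)) = Add(-7, 36) = 29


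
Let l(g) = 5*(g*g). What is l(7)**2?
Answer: 60025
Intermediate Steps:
l(g) = 5*g**2
l(7)**2 = (5*7**2)**2 = (5*49)**2 = 245**2 = 60025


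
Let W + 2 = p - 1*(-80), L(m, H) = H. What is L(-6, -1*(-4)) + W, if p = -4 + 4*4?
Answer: 94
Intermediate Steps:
p = 12 (p = -4 + 16 = 12)
W = 90 (W = -2 + (12 - 1*(-80)) = -2 + (12 + 80) = -2 + 92 = 90)
L(-6, -1*(-4)) + W = -1*(-4) + 90 = 4 + 90 = 94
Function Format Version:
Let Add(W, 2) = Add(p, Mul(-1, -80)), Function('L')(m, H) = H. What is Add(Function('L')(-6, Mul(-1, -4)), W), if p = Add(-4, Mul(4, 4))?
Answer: 94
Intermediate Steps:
p = 12 (p = Add(-4, 16) = 12)
W = 90 (W = Add(-2, Add(12, Mul(-1, -80))) = Add(-2, Add(12, 80)) = Add(-2, 92) = 90)
Add(Function('L')(-6, Mul(-1, -4)), W) = Add(Mul(-1, -4), 90) = Add(4, 90) = 94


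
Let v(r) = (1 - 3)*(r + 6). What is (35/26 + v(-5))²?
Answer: 289/676 ≈ 0.42752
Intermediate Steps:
v(r) = -12 - 2*r (v(r) = -2*(6 + r) = -12 - 2*r)
(35/26 + v(-5))² = (35/26 + (-12 - 2*(-5)))² = (35*(1/26) + (-12 + 10))² = (35/26 - 2)² = (-17/26)² = 289/676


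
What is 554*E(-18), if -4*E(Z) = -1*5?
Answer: 1385/2 ≈ 692.50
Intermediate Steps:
E(Z) = 5/4 (E(Z) = -(-1)*5/4 = -1/4*(-5) = 5/4)
554*E(-18) = 554*(5/4) = 1385/2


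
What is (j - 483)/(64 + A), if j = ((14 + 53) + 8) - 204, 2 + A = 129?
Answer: -612/191 ≈ -3.2042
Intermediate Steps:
A = 127 (A = -2 + 129 = 127)
j = -129 (j = (67 + 8) - 204 = 75 - 204 = -129)
(j - 483)/(64 + A) = (-129 - 483)/(64 + 127) = -612/191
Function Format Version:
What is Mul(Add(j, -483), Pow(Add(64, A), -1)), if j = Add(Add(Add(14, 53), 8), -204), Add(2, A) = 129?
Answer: Rational(-612, 191) ≈ -3.2042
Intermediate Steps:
A = 127 (A = Add(-2, 129) = 127)
j = -129 (j = Add(Add(67, 8), -204) = Add(75, -204) = -129)
Mul(Add(j, -483), Pow(Add(64, A), -1)) = Mul(Add(-129, -483), Pow(Add(64, 127), -1)) = Mul(-612, Pow(191, -1)) = Mul(-612, Rational(1, 191)) = Rational(-612, 191)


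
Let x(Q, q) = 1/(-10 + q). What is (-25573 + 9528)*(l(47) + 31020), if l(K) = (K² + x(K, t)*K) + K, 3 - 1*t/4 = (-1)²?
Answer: -1067072725/2 ≈ -5.3354e+8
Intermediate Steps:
t = 8 (t = 12 - 4*(-1)² = 12 - 4*1 = 12 - 4 = 8)
l(K) = K² + K/2 (l(K) = (K² + K/(-10 + 8)) + K = (K² + K/(-2)) + K = (K² - K/2) + K = K² + K/2)
(-25573 + 9528)*(l(47) + 31020) = (-25573 + 9528)*(47*(½ + 47) + 31020) = -16045*(47*(95/2) + 31020) = -16045*(4465/2 + 31020) = -16045*66505/2 = -1067072725/2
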